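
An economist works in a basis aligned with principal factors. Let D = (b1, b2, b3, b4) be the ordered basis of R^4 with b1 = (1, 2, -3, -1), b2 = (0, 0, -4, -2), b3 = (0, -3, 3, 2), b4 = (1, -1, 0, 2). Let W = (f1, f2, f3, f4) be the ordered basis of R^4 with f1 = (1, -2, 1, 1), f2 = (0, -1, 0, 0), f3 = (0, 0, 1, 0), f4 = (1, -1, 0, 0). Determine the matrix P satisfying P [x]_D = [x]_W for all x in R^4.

Let M have columns bj and N have columns fj. Then for every x, N [x]_W = x = M [x]_D, so P = N^(-1) M.
Since det N = 1, N^(-1) has integer entries; multiplying gives P = [[-1, -2, 2, 2], [-2, 2, 1, -2], [-2, -2, 1, -2], [2, 2, -2, -1]].

[[-1, -2, 2, 2], [-2, 2, 1, -2], [-2, -2, 1, -2], [2, 2, -2, -1]]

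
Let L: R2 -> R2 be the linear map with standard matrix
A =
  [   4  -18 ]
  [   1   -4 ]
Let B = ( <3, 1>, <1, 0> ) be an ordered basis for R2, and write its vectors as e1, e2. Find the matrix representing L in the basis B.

The j-th column of [L]_B is [L(ej)]_B.
L(e1) = A e1 = <-6, -1> = -e1 - 3e2, so column 1 is <-1, -3>.
Repeating for e2 and assembling the columns gives [[-1, 1], [-3, 1]].

[[-1, 1], [-3, 1]]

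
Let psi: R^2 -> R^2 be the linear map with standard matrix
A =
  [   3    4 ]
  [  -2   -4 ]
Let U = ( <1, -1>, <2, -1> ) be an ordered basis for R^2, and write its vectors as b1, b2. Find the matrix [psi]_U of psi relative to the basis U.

[[-3, -2], [1, 2]]

The j-th column of [psi]_U is [psi(bj)]_U.
psi(b1) = A b1 = <-1, 2> = -3b1 + b2, so column 1 is <-3, 1>.
Repeating for b2 and assembling the columns gives [[-3, -2], [1, 2]].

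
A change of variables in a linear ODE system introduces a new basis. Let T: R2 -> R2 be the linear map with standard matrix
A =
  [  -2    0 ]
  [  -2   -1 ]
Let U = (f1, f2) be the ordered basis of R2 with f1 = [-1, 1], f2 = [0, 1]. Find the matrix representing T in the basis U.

[[-2, 0], [3, -1]]

The j-th column of [T]_U is [T(fj)]_U.
T(f1) = A f1 = [2, 1] = -2f1 + 3f2, so column 1 is [-2, 3].
Repeating for f2 and assembling the columns gives [[-2, 0], [3, -1]].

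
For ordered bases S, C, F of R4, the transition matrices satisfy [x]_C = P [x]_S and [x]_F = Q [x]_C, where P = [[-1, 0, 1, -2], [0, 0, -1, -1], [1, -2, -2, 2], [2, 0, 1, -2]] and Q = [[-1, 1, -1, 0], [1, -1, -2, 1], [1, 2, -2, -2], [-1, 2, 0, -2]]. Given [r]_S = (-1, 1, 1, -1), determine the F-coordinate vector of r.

Apply P to get C-coordinates (4, 0, -7, 1), then Q to get F-coordinates.
The result is [r]_F = (3, 19, 16, -6).

(3, 19, 16, -6)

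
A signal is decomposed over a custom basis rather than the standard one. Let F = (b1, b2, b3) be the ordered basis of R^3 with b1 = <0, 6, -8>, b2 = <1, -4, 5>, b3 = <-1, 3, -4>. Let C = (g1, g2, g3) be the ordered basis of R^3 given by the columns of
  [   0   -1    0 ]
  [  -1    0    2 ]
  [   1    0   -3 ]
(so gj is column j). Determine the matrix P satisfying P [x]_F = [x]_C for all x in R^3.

Column j of P is [bj]_C, since P maps F-coordinates to C-coordinates.
Expressing b1 in C: b1 = -2g1 + 0·g2 + 2g3, so column 1 of P is <-2, 0, 2>.
Doing the same for each bj gives P = [[-2, 2, -1], [0, -1, 1], [2, -1, 1]].

[[-2, 2, -1], [0, -1, 1], [2, -1, 1]]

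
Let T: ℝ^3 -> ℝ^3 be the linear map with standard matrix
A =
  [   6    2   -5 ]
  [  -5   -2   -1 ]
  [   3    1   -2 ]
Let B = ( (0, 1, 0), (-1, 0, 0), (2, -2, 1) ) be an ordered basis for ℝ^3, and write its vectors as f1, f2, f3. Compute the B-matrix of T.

Let P have columns f1, ..., f3. Then [T]_B = P^(-1) A P.
Here det P = 1, so P^(-1) is integer; computing A P first and then P^(-1)(A P) gives [[0, -1, -3], [0, 0, 1], [1, -3, 2]].

[[0, -1, -3], [0, 0, 1], [1, -3, 2]]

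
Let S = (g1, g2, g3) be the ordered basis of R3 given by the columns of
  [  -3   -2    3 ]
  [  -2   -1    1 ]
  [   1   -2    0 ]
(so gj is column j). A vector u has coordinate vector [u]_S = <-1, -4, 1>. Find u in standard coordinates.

<14, 7, 7>

By definition u = -g1 - 4g2 + g3.
Summing componentwise gives <14, 7, 7>.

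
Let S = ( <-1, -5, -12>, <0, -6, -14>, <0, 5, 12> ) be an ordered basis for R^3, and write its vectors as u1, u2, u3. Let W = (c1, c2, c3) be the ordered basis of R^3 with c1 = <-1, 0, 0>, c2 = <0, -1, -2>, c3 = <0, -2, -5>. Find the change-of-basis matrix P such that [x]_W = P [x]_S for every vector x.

Column j of P is [uj]_W, since P maps S-coordinates to W-coordinates.
Expressing u1 in W: u1 = c1 + c2 + 2c3, so column 1 of P is <1, 1, 2>.
Doing the same for each uj gives P = [[1, 0, 0], [1, 2, -1], [2, 2, -2]].

[[1, 0, 0], [1, 2, -1], [2, 2, -2]]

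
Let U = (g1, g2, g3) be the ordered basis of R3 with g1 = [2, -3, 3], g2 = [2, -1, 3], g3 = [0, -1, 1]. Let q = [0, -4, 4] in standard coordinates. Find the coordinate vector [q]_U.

We seek scalars with c_1 g1 + ... + c_3 g3 = q; equivalently solve M c = q where the columns of M are g1, ..., g3.
Gaussian elimination on [M | q] yields c = (0, 0, 4).
Check: 0·g1 + 0·g2 + 4g3 = [0, -4, 4].

[0, 0, 4]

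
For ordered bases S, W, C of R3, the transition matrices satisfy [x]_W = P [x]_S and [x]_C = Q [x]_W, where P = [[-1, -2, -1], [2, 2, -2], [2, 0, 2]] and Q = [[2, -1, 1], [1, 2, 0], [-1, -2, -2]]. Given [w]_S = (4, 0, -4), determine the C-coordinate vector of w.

Composing the changes, [w]_C = Q P [w]_S.
Q P = [[-2, -6, 2], [3, 2, -5], [-7, -2, 1]]; applying this to (4, 0, -4) gives (-16, 32, -32).

(-16, 32, -32)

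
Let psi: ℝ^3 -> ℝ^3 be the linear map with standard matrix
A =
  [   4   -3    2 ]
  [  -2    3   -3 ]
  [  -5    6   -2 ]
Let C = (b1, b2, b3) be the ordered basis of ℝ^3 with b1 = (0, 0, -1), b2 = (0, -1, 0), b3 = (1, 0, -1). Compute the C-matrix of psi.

Let P have columns b1, ..., b3. Then [psi]_C = P^(-1) A P.
Here det P = -1, so P^(-1) is integer; computing A P first and then P^(-1)(A P) gives [[0, 3, 1], [-3, 3, -1], [-2, 3, 2]].

[[0, 3, 1], [-3, 3, -1], [-2, 3, 2]]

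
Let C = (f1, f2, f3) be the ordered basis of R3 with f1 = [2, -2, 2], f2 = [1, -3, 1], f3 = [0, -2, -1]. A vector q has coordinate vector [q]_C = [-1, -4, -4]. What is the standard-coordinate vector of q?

By definition q = -f1 - 4f2 - 4f3.
Summing componentwise gives [-6, 22, -2].

[-6, 22, -2]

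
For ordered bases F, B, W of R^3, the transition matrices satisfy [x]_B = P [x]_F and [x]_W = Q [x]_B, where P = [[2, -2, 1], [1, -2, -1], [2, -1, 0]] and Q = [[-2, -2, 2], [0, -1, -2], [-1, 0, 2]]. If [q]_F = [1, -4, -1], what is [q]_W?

First [q]_B = P [q]_F = [9, 10, 6].
Then [q]_W = Q [q]_B = [-26, -22, 3].

[-26, -22, 3]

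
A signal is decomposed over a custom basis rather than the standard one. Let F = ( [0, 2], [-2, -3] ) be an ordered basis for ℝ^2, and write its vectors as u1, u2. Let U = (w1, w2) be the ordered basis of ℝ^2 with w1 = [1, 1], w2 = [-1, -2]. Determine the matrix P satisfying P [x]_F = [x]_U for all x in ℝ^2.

Column j of P is [uj]_U, since P maps F-coordinates to U-coordinates.
Expressing u1 in U: u1 = -2w1 - 2w2, so column 1 of P is [-2, -2].
Doing the same for each uj gives P = [[-2, -1], [-2, 1]].

[[-2, -1], [-2, 1]]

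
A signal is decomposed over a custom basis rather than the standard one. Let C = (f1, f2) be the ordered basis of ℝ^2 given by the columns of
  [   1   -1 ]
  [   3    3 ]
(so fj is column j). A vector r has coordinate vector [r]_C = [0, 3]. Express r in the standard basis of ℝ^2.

The coordinates say r = 0·f1 + 3f2; adding the scaled basis vectors gives [-3, 9].

[-3, 9]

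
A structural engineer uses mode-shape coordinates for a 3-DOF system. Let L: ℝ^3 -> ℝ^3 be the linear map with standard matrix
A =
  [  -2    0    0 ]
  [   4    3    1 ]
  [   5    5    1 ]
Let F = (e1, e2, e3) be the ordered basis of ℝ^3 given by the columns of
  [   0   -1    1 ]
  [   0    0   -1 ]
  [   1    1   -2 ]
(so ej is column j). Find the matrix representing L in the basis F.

With P the matrix whose columns are e1, ..., e3, [L]_F = P^(-1) A P.
Column by column: L(e1) = A e1 = <0, 1, 1>; its F-coordinates <0, -1, -1> give column 1.
Continuing for each basis vector yields [L]_F = [[0, 1, -3], [-1, 1, 3], [-1, 3, 1]].

[[0, 1, -3], [-1, 1, 3], [-1, 3, 1]]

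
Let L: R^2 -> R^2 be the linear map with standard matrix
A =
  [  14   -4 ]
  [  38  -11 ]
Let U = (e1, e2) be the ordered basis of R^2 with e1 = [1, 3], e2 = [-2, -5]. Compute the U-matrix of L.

[[0, -2], [-1, 3]]

Let P have columns e1, e2. Then [L]_U = P^(-1) A P.
Here det P = 1, so P^(-1) is integer; computing A P first and then P^(-1)(A P) gives [[0, -2], [-1, 3]].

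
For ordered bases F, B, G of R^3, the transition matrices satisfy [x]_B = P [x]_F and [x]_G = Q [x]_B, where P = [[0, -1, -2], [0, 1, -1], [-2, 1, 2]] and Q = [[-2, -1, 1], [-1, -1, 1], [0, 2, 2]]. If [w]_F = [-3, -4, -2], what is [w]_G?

Composing the changes, [w]_G = Q P [w]_F.
Q P = [[-2, 2, 7], [-2, 1, 5], [-4, 4, 2]]; applying this to [-3, -4, -2] gives [-16, -8, -8].

[-16, -8, -8]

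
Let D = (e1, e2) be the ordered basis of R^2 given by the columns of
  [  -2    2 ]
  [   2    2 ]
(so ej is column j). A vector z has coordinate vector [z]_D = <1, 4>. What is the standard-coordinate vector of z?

The coordinates say z = e1 + 4e2; adding the scaled basis vectors gives <6, 10>.

<6, 10>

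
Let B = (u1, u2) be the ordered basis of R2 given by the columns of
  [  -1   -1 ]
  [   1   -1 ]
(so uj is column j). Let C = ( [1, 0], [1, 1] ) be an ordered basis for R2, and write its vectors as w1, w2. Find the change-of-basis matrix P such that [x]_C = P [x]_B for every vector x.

Column j of P is [uj]_C, since P maps B-coordinates to C-coordinates.
Expressing u1 in C: u1 = -2w1 + w2, so column 1 of P is [-2, 1].
Doing the same for each uj gives P = [[-2, 0], [1, -1]].

[[-2, 0], [1, -1]]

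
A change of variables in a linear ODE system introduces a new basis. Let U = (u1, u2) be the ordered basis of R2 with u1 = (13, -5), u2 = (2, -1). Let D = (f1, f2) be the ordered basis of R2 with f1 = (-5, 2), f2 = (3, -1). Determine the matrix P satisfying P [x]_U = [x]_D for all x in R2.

Let M have columns uj and N have columns fj. Then for every x, N [x]_D = x = M [x]_U, so P = N^(-1) M.
Since det N = -1, N^(-1) has integer entries; multiplying gives P = [[-2, -1], [1, -1]].

[[-2, -1], [1, -1]]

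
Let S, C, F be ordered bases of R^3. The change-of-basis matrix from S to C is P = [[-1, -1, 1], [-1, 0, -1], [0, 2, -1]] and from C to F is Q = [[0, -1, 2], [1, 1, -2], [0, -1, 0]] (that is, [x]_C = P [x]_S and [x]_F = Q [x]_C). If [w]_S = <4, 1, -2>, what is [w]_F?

<10, -17, 2>

First [w]_C = P [w]_S = <-7, -2, 4>.
Then [w]_F = Q [w]_C = <10, -17, 2>.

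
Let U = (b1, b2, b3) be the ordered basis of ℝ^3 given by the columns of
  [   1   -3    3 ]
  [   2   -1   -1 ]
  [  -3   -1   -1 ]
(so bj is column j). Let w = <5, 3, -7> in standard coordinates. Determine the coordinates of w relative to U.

[w]_U is the unique c with M c = w, where M has columns b1, ..., b3.
Row-reducing the augmented matrix [M | w] gives c = (2, 0, 1).
Check: 2b1 + 0·b2 + b3 = <5, 3, -7>.

<2, 0, 1>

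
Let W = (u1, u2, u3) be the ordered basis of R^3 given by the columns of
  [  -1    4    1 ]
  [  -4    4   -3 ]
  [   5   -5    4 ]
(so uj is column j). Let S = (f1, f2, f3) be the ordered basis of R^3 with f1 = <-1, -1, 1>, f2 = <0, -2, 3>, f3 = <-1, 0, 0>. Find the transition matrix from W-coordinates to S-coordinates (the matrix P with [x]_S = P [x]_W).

[[2, -2, 1], [1, -1, 1], [-1, -2, -2]]

Let M have columns uj and N have columns fj. Then for every x, N [x]_S = x = M [x]_W, so P = N^(-1) M.
Since det N = 1, N^(-1) has integer entries; multiplying gives P = [[2, -2, 1], [1, -1, 1], [-1, -2, -2]].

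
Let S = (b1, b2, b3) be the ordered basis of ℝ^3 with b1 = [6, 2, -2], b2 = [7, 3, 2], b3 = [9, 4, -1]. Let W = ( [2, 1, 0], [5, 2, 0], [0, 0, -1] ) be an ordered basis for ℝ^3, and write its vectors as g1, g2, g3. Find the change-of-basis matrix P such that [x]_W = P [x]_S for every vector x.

Let M have columns bj and N have columns gj. Then for every x, N [x]_W = x = M [x]_S, so P = N^(-1) M.
Since det N = 1, N^(-1) has integer entries; multiplying gives P = [[-2, 1, 2], [2, 1, 1], [2, -2, 1]].

[[-2, 1, 2], [2, 1, 1], [2, -2, 1]]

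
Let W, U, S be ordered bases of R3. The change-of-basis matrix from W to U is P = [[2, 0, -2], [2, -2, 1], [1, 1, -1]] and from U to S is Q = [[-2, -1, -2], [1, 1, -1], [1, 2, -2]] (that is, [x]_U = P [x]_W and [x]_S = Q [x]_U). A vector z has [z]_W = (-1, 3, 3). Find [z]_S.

Apply P to get U-coordinates (-8, -5, -1), then Q to get S-coordinates.
The result is [z]_S = (23, -12, -16).

(23, -12, -16)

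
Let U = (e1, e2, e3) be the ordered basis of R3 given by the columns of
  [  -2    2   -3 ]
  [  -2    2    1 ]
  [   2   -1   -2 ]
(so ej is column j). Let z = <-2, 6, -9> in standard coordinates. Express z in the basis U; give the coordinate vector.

<-3, -1, 2>

We seek scalars with c_1 e1 + ... + c_3 e3 = z; equivalently solve M c = z where the columns of M are e1, ..., e3.
Row-reducing the augmented matrix [M | z] gives c = (-3, -1, 2).
Check: -3e1 - e2 + 2e3 = <-2, 6, -9>.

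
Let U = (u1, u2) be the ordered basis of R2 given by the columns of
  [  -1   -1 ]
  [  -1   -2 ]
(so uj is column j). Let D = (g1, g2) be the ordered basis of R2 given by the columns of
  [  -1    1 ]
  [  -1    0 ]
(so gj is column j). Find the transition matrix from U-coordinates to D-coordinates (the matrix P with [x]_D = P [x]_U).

[[1, 2], [0, 1]]

Column j of P is [uj]_D, since P maps U-coordinates to D-coordinates.
Expressing u1 in D: u1 = g1 + 0·g2, so column 1 of P is [1, 0].
Doing the same for each uj gives P = [[1, 2], [0, 1]].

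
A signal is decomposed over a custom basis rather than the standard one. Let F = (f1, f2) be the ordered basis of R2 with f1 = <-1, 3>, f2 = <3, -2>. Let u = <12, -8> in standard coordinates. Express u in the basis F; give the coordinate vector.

<0, 4>

We seek scalars with c_1 f1 + c_2 f2 = u; equivalently solve M c = u where the columns of M are f1, f2.
System: -c_1 + 3c_2 = 12, 3c_1 - 2c_2 = -8; solving gives c_1 = 0, c_2 = 4.
Check: 0·f1 + 4f2 = <12, -8>.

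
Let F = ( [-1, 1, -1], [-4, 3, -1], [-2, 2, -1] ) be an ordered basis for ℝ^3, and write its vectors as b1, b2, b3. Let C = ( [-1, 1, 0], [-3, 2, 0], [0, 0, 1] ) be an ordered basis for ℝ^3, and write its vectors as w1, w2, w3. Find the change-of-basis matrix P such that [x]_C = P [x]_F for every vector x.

[[1, 1, 2], [0, 1, 0], [-1, -1, -1]]

Column j of P is [bj]_C, since P maps F-coordinates to C-coordinates.
Expressing b1 in C: b1 = w1 + 0·w2 - w3, so column 1 of P is [1, 0, -1].
Doing the same for each bj gives P = [[1, 1, 2], [0, 1, 0], [-1, -1, -1]].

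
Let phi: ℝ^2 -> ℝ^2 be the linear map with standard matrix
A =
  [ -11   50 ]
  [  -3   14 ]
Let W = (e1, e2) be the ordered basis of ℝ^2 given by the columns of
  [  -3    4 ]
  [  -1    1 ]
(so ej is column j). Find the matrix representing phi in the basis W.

[[3, -2], [-2, 0]]

Let P have columns e1, e2. Then [phi]_W = P^(-1) A P.
Here det P = 1, so P^(-1) is integer; computing A P first and then P^(-1)(A P) gives [[3, -2], [-2, 0]].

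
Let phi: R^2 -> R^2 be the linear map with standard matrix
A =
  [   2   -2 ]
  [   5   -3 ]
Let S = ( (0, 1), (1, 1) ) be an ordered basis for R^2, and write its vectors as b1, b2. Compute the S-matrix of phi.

[[-1, 2], [-2, 0]]

Let P have columns b1, b2. Then [phi]_S = P^(-1) A P.
Here det P = -1, so P^(-1) is integer; computing A P first and then P^(-1)(A P) gives [[-1, 2], [-2, 0]].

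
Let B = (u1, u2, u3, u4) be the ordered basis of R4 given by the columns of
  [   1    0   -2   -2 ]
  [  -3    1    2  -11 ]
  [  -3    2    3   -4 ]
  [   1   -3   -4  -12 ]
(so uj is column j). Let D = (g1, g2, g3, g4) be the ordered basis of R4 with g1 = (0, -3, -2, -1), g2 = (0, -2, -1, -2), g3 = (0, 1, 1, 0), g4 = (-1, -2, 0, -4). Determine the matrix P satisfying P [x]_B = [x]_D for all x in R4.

[[1, -1, -2, 2], [1, 2, -1, 1], [0, 2, -2, 1], [-1, 0, 2, 2]]

Take x = uj: its B-coordinates are the j-th standard unit vector, so P e_j — column j of P — equals [uj]_D.
u1 = g1 + g2 + 0·g3 - g4, giving column 1 = (1, 1, 0, -1); repeating for each j gives P = [[1, -1, -2, 2], [1, 2, -1, 1], [0, 2, -2, 1], [-1, 0, 2, 2]].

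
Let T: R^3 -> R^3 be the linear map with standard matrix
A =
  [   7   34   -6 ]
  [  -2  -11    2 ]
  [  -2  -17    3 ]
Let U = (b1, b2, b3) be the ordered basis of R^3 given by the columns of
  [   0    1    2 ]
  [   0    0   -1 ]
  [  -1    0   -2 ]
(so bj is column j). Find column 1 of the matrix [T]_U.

Column 1 of [T]_U is the U-coordinate vector of T(b1).
In standard coordinates T(b1) = A b1 = [6, -2, -3].
Converting to U: [6, -2, -3] = -b1 + 2b2 + 2b3, so the coordinate vector is [-1, 2, 2].

[-1, 2, 2]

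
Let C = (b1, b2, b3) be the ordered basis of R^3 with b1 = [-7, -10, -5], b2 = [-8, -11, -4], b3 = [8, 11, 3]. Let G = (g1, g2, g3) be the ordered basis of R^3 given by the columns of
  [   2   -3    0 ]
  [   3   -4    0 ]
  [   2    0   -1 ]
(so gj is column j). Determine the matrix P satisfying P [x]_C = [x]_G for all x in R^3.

[[-2, -1, 1], [1, 2, -2], [1, 2, -1]]

Column j of P is [bj]_G, since P maps C-coordinates to G-coordinates.
Expressing b1 in G: b1 = -2g1 + g2 + g3, so column 1 of P is [-2, 1, 1].
Doing the same for each bj gives P = [[-2, -1, 1], [1, 2, -2], [1, 2, -1]].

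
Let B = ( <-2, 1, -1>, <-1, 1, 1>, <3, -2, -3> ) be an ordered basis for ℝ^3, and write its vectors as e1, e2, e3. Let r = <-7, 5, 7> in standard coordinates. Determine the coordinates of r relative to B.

<0, 1, -2>

[r]_B is the unique c with M c = r, where M has columns e1, ..., e3.
Solving this 3x3 system gives c = (0, 1, -2).
Check: 0·e1 + e2 - 2e3 = <-7, 5, 7>.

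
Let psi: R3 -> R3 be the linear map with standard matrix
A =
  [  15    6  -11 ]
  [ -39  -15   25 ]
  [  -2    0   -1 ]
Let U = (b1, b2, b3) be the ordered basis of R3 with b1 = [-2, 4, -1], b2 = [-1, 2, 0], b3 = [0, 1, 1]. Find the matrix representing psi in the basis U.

[[-2, 1, 1], [-1, 1, 3], [3, 3, 0]]

With P the matrix whose columns are b1, ..., b3, [psi]_U = P^(-1) A P.
Column by column: psi(b1) = A b1 = [5, -7, 5]; its U-coordinates [-2, -1, 3] give column 1.
Continuing for each basis vector yields [psi]_U = [[-2, 1, 1], [-1, 1, 3], [3, 3, 0]].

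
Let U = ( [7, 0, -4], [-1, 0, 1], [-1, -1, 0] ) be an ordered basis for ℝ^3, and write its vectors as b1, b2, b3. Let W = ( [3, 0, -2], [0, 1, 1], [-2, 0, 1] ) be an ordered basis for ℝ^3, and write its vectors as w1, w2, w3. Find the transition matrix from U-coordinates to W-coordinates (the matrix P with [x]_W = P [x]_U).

[[1, -1, -1], [0, 0, -1], [-2, -1, -1]]

Let M have columns bj and N have columns wj. Then for every x, N [x]_W = x = M [x]_U, so P = N^(-1) M.
Since det N = -1, N^(-1) has integer entries; multiplying gives P = [[1, -1, -1], [0, 0, -1], [-2, -1, -1]].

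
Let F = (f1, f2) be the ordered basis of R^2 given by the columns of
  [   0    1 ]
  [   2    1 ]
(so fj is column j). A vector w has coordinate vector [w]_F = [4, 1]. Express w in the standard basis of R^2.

[1, 9]

The coordinates say w = 4f1 + f2; adding the scaled basis vectors gives [1, 9].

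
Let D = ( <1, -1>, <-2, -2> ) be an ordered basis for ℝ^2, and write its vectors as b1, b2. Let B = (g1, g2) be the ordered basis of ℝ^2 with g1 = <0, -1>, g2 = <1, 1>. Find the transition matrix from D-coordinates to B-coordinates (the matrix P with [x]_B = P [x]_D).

Column j of P is [bj]_B, since P maps D-coordinates to B-coordinates.
Expressing b1 in B: b1 = 2g1 + g2, so column 1 of P is <2, 1>.
Doing the same for each bj gives P = [[2, 0], [1, -2]].

[[2, 0], [1, -2]]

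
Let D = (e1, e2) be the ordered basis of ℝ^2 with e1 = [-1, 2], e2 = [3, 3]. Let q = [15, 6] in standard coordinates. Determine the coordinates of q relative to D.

We seek scalars with c_1 e1 + c_2 e2 = q; equivalently solve M c = q where the columns of M are e1, e2.
System: -c_1 + 3c_2 = 15, 2c_1 + 3c_2 = 6; solving gives c_1 = -3, c_2 = 4.
Check: -3e1 + 4e2 = [15, 6].

[-3, 4]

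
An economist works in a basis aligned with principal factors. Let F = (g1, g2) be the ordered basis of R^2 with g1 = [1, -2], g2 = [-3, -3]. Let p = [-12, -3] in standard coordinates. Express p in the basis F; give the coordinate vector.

We seek scalars with c_1 g1 + c_2 g2 = p; equivalently solve M c = p where the columns of M are g1, g2.
System: c_1 - 3c_2 = -12, -2c_1 - 3c_2 = -3; solving gives c_1 = -3, c_2 = 3.
Check: -3g1 + 3g2 = [-12, -3].

[-3, 3]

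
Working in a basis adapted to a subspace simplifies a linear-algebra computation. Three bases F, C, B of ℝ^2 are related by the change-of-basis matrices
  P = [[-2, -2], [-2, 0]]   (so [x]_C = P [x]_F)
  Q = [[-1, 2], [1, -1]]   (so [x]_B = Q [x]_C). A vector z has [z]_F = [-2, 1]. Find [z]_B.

First [z]_C = P [z]_F = [2, 4].
Then [z]_B = Q [z]_C = [6, -2].

[6, -2]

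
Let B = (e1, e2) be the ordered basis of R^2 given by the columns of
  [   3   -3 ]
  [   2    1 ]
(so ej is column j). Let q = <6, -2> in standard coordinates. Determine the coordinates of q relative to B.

<0, -2>

We seek scalars with c_1 e1 + c_2 e2 = q; equivalently solve M c = q where the columns of M are e1, e2.
System: 3c_1 - 3c_2 = 6, 2c_1 + c_2 = -2; solving gives c_1 = 0, c_2 = -2.
Check: 0·e1 - 2e2 = <6, -2>.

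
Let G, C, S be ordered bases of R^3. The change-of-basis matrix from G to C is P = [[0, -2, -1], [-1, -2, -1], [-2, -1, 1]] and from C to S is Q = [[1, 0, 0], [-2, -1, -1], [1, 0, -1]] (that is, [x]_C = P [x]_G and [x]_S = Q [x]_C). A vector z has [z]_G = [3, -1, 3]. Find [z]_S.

First [z]_C = P [z]_G = [-1, -4, -2].
Then [z]_S = Q [z]_C = [-1, 8, 1].

[-1, 8, 1]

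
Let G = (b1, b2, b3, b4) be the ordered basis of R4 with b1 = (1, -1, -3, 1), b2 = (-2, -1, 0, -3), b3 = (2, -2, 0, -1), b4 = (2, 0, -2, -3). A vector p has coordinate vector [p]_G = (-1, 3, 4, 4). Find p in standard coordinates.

(9, -10, -5, -26)

By definition p = -b1 + 3b2 + 4b3 + 4b4.
Summing componentwise gives (9, -10, -5, -26).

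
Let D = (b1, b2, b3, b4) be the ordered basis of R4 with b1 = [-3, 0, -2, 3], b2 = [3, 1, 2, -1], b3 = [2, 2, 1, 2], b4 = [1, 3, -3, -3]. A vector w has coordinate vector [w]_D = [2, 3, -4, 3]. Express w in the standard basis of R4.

By definition w = 2b1 + 3b2 - 4b3 + 3b4.
Summing componentwise gives [-2, 4, -11, -14].

[-2, 4, -11, -14]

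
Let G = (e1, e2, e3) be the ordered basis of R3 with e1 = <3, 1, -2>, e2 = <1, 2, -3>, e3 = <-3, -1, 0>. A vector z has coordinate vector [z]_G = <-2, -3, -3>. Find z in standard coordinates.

<0, -5, 13>

The coordinates say z = -2e1 - 3e2 - 3e3; adding the scaled basis vectors gives <0, -5, 13>.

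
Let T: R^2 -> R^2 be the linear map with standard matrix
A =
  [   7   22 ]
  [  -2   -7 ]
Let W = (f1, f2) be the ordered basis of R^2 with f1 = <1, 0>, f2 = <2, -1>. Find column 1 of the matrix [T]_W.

Column 1 of [T]_W is the W-coordinate vector of T(f1).
In standard coordinates T(f1) = A f1 = <7, -2>.
Converting to W: <7, -2> = 3f1 + 2f2, so the coordinate vector is <3, 2>.

<3, 2>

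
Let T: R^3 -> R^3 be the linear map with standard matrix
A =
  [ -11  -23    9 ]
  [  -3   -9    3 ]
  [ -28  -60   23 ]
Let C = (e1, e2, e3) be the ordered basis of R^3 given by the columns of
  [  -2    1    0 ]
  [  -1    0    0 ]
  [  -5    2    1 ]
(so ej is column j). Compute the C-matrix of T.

With P the matrix whose columns are e1, ..., e3, [T]_C = P^(-1) A P.
Column by column: T(e1) = A e1 = <0, 0, 1>; its C-coordinates <0, 0, 1> give column 1.
Continuing for each basis vector yields [T]_C = [[0, -3, -3], [0, 1, 3], [1, 1, 2]].

[[0, -3, -3], [0, 1, 3], [1, 1, 2]]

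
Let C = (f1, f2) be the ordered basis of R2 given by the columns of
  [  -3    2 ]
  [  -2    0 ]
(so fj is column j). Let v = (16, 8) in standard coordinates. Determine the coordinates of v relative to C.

(-4, 2)

[v]_C is the unique c with M c = v, where M has columns f1, f2.
System: -3c_1 + 2c_2 = 16, -2c_1 + 0c_2 = 8; solving gives c_1 = -4, c_2 = 2.
Check: -4f1 + 2f2 = (16, 8).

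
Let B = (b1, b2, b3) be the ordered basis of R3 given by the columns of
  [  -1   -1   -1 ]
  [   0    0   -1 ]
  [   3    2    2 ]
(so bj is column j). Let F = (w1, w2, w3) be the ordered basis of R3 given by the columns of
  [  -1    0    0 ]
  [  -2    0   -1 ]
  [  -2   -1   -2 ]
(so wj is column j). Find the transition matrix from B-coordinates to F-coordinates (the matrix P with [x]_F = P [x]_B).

Let M have columns bj and N have columns wj. Then for every x, N [x]_F = x = M [x]_B, so P = N^(-1) M.
Since det N = 1, N^(-1) has integer entries; multiplying gives P = [[1, 1, 1], [-1, 0, -2], [-2, -2, -1]].

[[1, 1, 1], [-1, 0, -2], [-2, -2, -1]]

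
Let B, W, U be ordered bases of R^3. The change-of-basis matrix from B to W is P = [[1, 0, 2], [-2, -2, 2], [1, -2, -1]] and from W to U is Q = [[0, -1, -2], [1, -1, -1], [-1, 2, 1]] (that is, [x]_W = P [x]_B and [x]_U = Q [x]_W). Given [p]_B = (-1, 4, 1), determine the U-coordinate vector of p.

First [p]_W = P [p]_B = (1, -4, -10).
Then [p]_U = Q [p]_W = (24, 15, -19).

(24, 15, -19)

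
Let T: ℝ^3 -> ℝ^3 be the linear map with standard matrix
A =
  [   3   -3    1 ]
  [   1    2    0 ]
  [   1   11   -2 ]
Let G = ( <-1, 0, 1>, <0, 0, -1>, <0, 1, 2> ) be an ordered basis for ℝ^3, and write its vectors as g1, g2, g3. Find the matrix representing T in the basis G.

[[2, 1, 1], [3, -1, -2], [-1, 0, 2]]

With P the matrix whose columns are g1, ..., g3, [T]_G = P^(-1) A P.
Column by column: T(g1) = A g1 = <-2, -1, -3>; its G-coordinates <2, 3, -1> give column 1.
Continuing for each basis vector yields [T]_G = [[2, 1, 1], [3, -1, -2], [-1, 0, 2]].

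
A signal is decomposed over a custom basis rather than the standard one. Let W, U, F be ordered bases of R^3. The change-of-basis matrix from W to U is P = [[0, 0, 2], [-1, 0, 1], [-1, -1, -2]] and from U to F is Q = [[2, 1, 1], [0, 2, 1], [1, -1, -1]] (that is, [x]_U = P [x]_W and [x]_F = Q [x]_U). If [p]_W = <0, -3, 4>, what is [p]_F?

Composing the changes, [p]_F = Q P [p]_W.
Q P = [[-2, -1, 3], [-3, -1, 0], [2, 1, 3]]; applying this to <0, -3, 4> gives <15, 3, 9>.

<15, 3, 9>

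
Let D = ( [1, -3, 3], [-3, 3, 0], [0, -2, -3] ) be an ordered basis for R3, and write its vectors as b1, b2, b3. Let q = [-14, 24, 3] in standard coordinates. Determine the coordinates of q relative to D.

[-2, 4, -3]

Write q = c_1 b1 + ... + c_3 b3 and solve for the c_i.
Row-reducing the augmented matrix [M | q] gives c = (-2, 4, -3).
Check: -2b1 + 4b2 - 3b3 = [-14, 24, 3].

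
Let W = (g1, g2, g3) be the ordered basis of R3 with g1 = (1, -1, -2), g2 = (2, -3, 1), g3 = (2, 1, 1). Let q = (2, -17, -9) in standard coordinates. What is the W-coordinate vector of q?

(4, 3, -4)

Write q = c_1 g1 + ... + c_3 g3 and solve for the c_i.
Row-reducing the augmented matrix [M | q] gives c = (4, 3, -4).
Check: 4g1 + 3g2 - 4g3 = (2, -17, -9).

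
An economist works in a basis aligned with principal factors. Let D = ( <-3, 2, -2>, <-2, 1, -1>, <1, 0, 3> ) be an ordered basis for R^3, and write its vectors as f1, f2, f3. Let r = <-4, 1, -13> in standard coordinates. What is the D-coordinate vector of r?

<2, -3, -4>

We seek scalars with c_1 f1 + ... + c_3 f3 = r; equivalently solve M c = r where the columns of M are f1, ..., f3.
Solving this 3x3 system gives c = (2, -3, -4).
Check: 2f1 - 3f2 - 4f3 = <-4, 1, -13>.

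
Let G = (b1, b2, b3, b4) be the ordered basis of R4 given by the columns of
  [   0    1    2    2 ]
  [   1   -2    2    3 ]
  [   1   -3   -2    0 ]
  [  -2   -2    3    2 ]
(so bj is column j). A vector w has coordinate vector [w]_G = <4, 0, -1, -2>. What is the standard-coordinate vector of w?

By definition w = 4b1 + 0·b2 - b3 - 2b4.
Summing componentwise gives <-6, -4, 6, -15>.

<-6, -4, 6, -15>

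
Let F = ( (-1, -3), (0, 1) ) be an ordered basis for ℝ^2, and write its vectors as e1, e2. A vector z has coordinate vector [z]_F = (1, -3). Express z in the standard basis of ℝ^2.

(-1, -6)

z = M [z]_F, where M has columns e1, e2.
Carrying out the matrix-vector product, z = (-1, -6).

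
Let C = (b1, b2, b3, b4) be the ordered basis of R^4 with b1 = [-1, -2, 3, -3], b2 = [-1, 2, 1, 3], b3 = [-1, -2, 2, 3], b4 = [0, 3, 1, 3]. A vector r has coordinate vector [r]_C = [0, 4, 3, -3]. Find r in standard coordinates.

[-7, -7, 7, 12]

By definition r = 0·b1 + 4b2 + 3b3 - 3b4.
Summing componentwise gives [-7, -7, 7, 12].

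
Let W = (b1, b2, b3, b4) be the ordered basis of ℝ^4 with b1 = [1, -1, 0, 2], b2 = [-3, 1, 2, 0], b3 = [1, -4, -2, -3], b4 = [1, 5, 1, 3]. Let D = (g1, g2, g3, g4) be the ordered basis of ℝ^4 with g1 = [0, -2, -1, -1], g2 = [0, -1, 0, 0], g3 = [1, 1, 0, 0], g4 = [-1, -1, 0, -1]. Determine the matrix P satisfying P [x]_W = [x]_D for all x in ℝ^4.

Column j of P is [bj]_D, since P maps W-coordinates to D-coordinates.
Expressing b1 in D: b1 = 0·g1 + 2g2 - g3 - 2g4, so column 1 of P is [0, 2, -1, -2].
Doing the same for each bj gives P = [[0, -2, 2, -1], [2, 0, 1, -2], [-1, -1, 2, -1], [-2, 2, 1, -2]].

[[0, -2, 2, -1], [2, 0, 1, -2], [-1, -1, 2, -1], [-2, 2, 1, -2]]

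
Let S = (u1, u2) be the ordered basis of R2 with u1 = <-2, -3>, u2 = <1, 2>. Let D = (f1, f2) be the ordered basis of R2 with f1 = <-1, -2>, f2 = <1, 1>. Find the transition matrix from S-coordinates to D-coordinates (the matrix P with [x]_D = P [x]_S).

[[1, -1], [-1, 0]]

Column j of P is [uj]_D, since P maps S-coordinates to D-coordinates.
Expressing u1 in D: u1 = f1 - f2, so column 1 of P is <1, -1>.
Doing the same for each uj gives P = [[1, -1], [-1, 0]].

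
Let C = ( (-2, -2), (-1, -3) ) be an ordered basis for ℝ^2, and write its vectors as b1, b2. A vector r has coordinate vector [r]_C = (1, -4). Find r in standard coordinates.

(2, 10)

r = M [r]_C, where M has columns b1, b2.
Carrying out the matrix-vector product, r = (2, 10).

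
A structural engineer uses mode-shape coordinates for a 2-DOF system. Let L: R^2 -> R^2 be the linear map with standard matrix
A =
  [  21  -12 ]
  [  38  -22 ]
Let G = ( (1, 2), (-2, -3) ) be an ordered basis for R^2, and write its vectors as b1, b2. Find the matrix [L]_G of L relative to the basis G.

With P the matrix whose columns are b1, b2, [L]_G = P^(-1) A P.
Column by column: L(b1) = A b1 = (-3, -6); its G-coordinates (-3, 0) give column 1.
Continuing for each basis vector yields [L]_G = [[-3, -2], [0, 2]].

[[-3, -2], [0, 2]]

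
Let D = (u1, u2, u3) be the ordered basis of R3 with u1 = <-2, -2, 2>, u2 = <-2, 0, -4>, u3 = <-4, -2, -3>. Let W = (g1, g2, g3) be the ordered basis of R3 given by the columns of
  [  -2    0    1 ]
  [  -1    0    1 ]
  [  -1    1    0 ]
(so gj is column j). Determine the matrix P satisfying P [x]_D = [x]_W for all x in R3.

[[0, 2, 2], [2, -2, -1], [-2, 2, 0]]

Take x = uj: its D-coordinates are the j-th standard unit vector, so P e_j — column j of P — equals [uj]_W.
u1 = 0·g1 + 2g2 - 2g3, giving column 1 = <0, 2, -2>; repeating for each j gives P = [[0, 2, 2], [2, -2, -1], [-2, 2, 0]].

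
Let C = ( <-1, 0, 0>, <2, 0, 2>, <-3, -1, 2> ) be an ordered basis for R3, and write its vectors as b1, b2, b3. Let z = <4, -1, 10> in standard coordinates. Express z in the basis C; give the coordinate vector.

[z]_C is the unique c with M c = z, where M has columns b1, ..., b3.
Solving this 3x3 system gives c = (1, 4, 1).
Check: b1 + 4b2 + b3 = <4, -1, 10>.

<1, 4, 1>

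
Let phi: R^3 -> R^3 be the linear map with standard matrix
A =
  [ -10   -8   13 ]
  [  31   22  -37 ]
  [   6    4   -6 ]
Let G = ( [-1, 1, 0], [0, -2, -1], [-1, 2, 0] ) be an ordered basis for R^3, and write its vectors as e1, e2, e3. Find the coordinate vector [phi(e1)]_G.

Compute phi(e1) = A e1 = [2, -9, -2] in standard coordinates.
Then write this in G-coordinates: solve for y in y_1 e1 + ... + y_3 e3 = [2, -9, -2].
This gives y = [1, 2, -3], which is column 1 of [phi]_G.

[1, 2, -3]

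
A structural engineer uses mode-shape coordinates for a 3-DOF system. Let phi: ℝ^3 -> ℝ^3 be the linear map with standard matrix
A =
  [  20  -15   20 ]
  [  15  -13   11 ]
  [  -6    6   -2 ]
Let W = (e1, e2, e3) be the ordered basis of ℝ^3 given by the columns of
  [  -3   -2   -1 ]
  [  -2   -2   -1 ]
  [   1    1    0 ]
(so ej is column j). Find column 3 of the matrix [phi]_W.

(3, -3, 2)

Column 3 of [phi]_W is the W-coordinate vector of phi(e3).
In standard coordinates phi(e3) = A e3 = (-5, -2, 0).
Converting to W: (-5, -2, 0) = 3e1 - 3e2 + 2e3, so the coordinate vector is (3, -3, 2).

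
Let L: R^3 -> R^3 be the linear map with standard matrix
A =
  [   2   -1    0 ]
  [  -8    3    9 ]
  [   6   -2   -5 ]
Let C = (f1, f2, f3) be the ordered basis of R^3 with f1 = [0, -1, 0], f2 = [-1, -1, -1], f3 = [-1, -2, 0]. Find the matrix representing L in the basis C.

The j-th column of [L]_C is [L(fj)]_C.
L(f1) = A f1 = [1, -3, 2] = 3f1 - 2f2 + f3, so column 1 is [3, -2, 1].
Repeating for f2, f3 and assembling the columns gives [[3, 1, 0], [-2, -1, 2], [1, 2, -2]].

[[3, 1, 0], [-2, -1, 2], [1, 2, -2]]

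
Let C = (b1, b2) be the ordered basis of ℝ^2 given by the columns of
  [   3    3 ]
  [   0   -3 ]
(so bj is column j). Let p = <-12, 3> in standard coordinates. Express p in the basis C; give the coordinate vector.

<-3, -1>

We seek scalars with c_1 b1 + c_2 b2 = p; equivalently solve M c = p where the columns of M are b1, b2.
System: 3c_1 + 3c_2 = -12, 0c_1 - 3c_2 = 3; solving gives c_1 = -3, c_2 = -1.
Check: -3b1 - b2 = <-12, 3>.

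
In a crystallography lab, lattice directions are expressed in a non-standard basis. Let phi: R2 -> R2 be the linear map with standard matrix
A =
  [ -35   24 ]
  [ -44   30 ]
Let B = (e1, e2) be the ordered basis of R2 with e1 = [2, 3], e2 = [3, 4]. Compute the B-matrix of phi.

[[-2, 0], [2, -3]]

Let P have columns e1, e2. Then [phi]_B = P^(-1) A P.
Here det P = -1, so P^(-1) is integer; computing A P first and then P^(-1)(A P) gives [[-2, 0], [2, -3]].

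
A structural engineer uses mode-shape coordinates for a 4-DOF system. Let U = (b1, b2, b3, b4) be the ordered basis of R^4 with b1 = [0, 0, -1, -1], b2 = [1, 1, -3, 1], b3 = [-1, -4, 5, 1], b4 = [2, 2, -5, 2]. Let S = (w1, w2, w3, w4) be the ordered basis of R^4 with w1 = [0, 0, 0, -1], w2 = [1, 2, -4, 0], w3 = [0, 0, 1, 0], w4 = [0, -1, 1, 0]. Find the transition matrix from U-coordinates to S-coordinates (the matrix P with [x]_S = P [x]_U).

Take x = bj: its U-coordinates are the j-th standard unit vector, so P e_j — column j of P — equals [bj]_S.
b1 = w1 + 0·w2 - w3 + 0·w4, giving column 1 = [1, 0, -1, 0]; repeating for each j gives P = [[1, -1, -1, -2], [0, 1, -1, 2], [-1, 0, -1, 1], [0, 1, 2, 2]].

[[1, -1, -1, -2], [0, 1, -1, 2], [-1, 0, -1, 1], [0, 1, 2, 2]]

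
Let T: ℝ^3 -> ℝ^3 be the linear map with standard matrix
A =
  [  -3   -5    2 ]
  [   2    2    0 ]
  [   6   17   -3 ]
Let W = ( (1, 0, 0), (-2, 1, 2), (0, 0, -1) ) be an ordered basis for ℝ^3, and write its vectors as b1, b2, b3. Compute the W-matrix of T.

[[1, 1, -2], [2, -2, 0], [-2, -3, -3]]

Let P have columns b1, ..., b3. Then [T]_W = P^(-1) A P.
Here det P = -1, so P^(-1) is integer; computing A P first and then P^(-1)(A P) gives [[1, 1, -2], [2, -2, 0], [-2, -3, -3]].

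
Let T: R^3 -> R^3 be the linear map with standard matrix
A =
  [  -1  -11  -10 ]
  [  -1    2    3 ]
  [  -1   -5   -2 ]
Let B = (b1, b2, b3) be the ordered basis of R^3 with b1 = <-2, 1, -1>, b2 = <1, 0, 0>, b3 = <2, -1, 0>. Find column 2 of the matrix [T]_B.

<1, -3, 2>

Column 2 of [T]_B is the B-coordinate vector of T(b2).
In standard coordinates T(b2) = A b2 = <-1, -1, -1>.
Converting to B: <-1, -1, -1> = b1 - 3b2 + 2b3, so the coordinate vector is <1, -3, 2>.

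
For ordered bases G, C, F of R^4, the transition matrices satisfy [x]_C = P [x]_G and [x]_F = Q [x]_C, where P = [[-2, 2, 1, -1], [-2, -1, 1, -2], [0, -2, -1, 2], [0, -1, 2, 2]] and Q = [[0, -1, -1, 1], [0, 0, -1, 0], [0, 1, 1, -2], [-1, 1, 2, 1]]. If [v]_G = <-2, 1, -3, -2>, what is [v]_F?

<-12, 3, 23, -18>

Apply P to get C-coordinates <5, 4, -3, -11>, then Q to get F-coordinates.
The result is [v]_F = <-12, 3, 23, -18>.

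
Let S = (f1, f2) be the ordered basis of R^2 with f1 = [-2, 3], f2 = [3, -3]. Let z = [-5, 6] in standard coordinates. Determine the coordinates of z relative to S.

[1, -1]

Write z = c_1 f1 + c_2 f2 and solve for the c_i.
System: -2c_1 + 3c_2 = -5, 3c_1 - 3c_2 = 6; solving gives c_1 = 1, c_2 = -1.
Check: f1 - f2 = [-5, 6].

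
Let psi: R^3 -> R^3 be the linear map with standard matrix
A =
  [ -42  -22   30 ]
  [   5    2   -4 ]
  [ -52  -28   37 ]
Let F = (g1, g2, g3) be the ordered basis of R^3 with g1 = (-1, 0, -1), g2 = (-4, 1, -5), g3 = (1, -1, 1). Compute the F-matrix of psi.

With P the matrix whose columns are g1, ..., g3, [psi]_F = P^(-1) A P.
Column by column: psi(g1) = A g1 = (12, -1, 15); its F-coordinates (-2, -3, -2) give column 1.
Continuing for each basis vector yields [psi]_F = [[-2, -1, 0], [-3, 1, -3], [-2, -1, -2]].

[[-2, -1, 0], [-3, 1, -3], [-2, -1, -2]]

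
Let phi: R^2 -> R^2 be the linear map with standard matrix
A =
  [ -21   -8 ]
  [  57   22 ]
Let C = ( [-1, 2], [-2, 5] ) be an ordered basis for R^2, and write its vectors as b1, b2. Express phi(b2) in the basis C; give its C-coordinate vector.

[-2, 0]

Column 2 of [phi]_C is the C-coordinate vector of phi(b2).
In standard coordinates phi(b2) = A b2 = [2, -4].
Converting to C: [2, -4] = -2b1 + 0·b2, so the coordinate vector is [-2, 0].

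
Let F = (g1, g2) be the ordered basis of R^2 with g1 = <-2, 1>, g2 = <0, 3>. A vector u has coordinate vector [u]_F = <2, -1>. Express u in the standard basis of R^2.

<-4, -1>

The coordinates say u = 2g1 - g2; adding the scaled basis vectors gives <-4, -1>.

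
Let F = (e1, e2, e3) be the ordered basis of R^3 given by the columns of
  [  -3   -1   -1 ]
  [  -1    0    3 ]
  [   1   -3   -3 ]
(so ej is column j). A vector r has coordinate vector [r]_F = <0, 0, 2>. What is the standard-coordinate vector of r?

<-2, 6, -6>

r = M [r]_F, where M has columns e1, ..., e3.
Carrying out the matrix-vector product, r = <-2, 6, -6>.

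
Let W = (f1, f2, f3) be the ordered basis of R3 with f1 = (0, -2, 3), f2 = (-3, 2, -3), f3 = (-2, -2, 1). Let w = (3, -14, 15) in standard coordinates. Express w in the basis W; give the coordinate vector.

Write w = c_1 f1 + ... + c_3 f3 and solve for the c_i.
Row-reducing the augmented matrix [M | w] gives c = (1, -3, 3).
Check: f1 - 3f2 + 3f3 = (3, -14, 15).

(1, -3, 3)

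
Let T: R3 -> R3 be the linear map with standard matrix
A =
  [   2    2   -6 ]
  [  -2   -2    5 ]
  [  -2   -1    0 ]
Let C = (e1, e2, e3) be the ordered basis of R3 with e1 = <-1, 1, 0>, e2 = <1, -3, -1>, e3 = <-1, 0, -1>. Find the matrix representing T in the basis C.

Let P have columns e1, ..., e3. Then [T]_C = P^(-1) A P.
Here det P = -1, so P^(-1) is integer; computing A P first and then P^(-1)(A P) gives [[3, -1, 0], [1, 0, 1], [-2, -1, -3]].

[[3, -1, 0], [1, 0, 1], [-2, -1, -3]]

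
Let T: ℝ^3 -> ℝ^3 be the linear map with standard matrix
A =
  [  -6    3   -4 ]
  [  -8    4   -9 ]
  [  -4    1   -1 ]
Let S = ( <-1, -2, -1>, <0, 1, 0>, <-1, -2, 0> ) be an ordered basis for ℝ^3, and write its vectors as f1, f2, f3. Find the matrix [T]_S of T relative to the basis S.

With P the matrix whose columns are f1, ..., f3, [T]_S = P^(-1) A P.
Column by column: T(f1) = A f1 = <4, 9, 3>; its S-coordinates <-3, 1, -1> give column 1.
Continuing for each basis vector yields [T]_S = [[-3, -1, -2], [1, -2, 0], [-1, -2, 2]].

[[-3, -1, -2], [1, -2, 0], [-1, -2, 2]]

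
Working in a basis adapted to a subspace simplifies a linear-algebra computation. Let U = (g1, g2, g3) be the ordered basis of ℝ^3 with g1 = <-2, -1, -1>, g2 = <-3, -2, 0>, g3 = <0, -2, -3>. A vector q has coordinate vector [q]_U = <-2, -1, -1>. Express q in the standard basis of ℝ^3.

<7, 6, 5>

The coordinates say q = -2g1 - g2 - g3; adding the scaled basis vectors gives <7, 6, 5>.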